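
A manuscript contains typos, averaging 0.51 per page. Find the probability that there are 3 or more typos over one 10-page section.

0.8835

Over the interval, μ = 0.51 × 10 = 5.1 (a 10-page section = 10 pages).
P(N ≥ 3) = 1 − P(N ≤ 2) = 1 − Σ_{j=0}^{2} e^(−μ) μ^j/j! ≈ 0.8835.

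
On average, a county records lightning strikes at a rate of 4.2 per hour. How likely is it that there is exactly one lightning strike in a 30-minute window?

Over the interval, μ = 4.2 × 0.5 = 2.1 (a 30-minute window = 0.5 hours).
P(N = 1) = e^(−μ) μ^1/1! = e^(−2.1) · 2.1^1/1 ≈ 0.2572.

0.2572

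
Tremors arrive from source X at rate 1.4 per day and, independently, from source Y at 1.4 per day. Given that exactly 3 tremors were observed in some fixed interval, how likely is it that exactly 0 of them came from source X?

Given the total, each event is independently from source X with probability p = λ_X/(λ_X+λ_Y) = 1.4/2.8 = 0.5000.
So K ~ Binomial(3, 1.4/2.8): P(K = 0) = C(3,0) · (1.4/2.8)^0 · (1.4/2.8)^3 ≈ 0.1250.

0.1250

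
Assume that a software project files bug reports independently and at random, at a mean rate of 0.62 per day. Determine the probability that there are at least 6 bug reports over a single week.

Over the interval, μ = 0.62 × 7 = 4.34 (a week = 7 days).
P(N ≥ 6) = 1 − P(N ≤ 5) = 1 − Σ_{j=0}^{5} e^(−μ) μ^j/j! ≈ 0.2700.

0.2700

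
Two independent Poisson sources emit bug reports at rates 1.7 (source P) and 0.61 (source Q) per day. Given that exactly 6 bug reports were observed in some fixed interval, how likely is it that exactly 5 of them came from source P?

Given the total, each event is independently from source P with probability p = λ_P/(λ_P+λ_Q) = 1.7/2.31 ≈ 0.7359.
So K ~ Binomial(6, 1.7/2.31): P(K = 5) = C(6,5) · (1.7/2.31)^5 · (0.61/2.31)^1 ≈ 0.3420.

0.3420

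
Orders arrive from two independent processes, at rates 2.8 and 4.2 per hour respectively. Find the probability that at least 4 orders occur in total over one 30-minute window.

Independent Poisson processes superpose: combined rate λ = 2.8 + 4.2 = 7 per hour.
Over the interval, μ = 7 × 0.5 = 3.5 (a 30-minute window = 0.5 hours).
P(N ≥ 4) = 1 − P(N ≤ 3) ≈ 0.4634.

0.4634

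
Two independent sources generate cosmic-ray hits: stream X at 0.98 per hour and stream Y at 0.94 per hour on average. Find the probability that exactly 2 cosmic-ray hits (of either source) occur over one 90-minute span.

Independent Poisson processes superpose: combined rate λ = 0.98 + 0.94 = 1.92 per hour.
Over the interval, μ = 1.92 × 1.5 = 2.88 (a 90-minute span = 1.5 hours).
P(N = 2) = e^(−2.88) · 2.88^2/2! ≈ 0.2328.

0.2328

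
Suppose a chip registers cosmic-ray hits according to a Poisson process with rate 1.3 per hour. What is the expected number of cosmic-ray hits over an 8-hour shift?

E[N] = λt = 1.3 × 8 = 10.4 (an 8-hour shift = 8 hours).

10.4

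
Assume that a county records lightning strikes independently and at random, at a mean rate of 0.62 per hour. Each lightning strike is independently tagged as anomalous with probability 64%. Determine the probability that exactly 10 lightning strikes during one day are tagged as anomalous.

0.1236

Thinning: the lightning strikes that are tagged as anomalous themselves form a Poisson process with rate 0.64 × 0.62 = 0.3968 per hour.
Over the interval, μ = 0.3968 × 24 = 9.5232 (a day = 24 hours).
P(N = 10) = e^(−9.5232) · 9.5232^10/10! ≈ 0.1236.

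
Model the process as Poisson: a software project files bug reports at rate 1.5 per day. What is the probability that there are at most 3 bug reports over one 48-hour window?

Over the interval, μ = 1.5 × 2 = 3 (a 48-hour window = 2 days).
P(N ≤ 3) = Σ_{j=0}^{3} e^(−μ) μ^j/j! ≈ 0.6472.

0.6472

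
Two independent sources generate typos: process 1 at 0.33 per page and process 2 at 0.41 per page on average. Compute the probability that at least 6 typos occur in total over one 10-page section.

0.7474

Independent Poisson processes superpose: combined rate λ = 0.33 + 0.41 = 0.74 per page.
Over the interval, μ = 0.74 × 10 = 7.4 (a 10-page section = 10 pages).
P(N ≥ 6) = 1 − P(N ≤ 5) ≈ 0.7474.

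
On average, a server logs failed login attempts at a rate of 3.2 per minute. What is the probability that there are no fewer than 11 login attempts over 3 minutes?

0.3671

Over the interval, μ = 3.2 × 3 = 9.6 (3 minutes).
P(N ≥ 11) = 1 − P(N ≤ 10) = 1 − Σ_{j=0}^{10} e^(−μ) μ^j/j! ≈ 0.3671.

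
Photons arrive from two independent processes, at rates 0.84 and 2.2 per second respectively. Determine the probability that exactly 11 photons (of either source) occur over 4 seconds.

Independent Poisson processes superpose: combined rate λ = 0.84 + 2.2 = 3.04 per second.
Over the interval, μ = 3.04 × 4 = 12.16 (4 seconds).
P(N = 11) = e^(−12.16) · 12.16^11/11! ≈ 0.1127.

0.1127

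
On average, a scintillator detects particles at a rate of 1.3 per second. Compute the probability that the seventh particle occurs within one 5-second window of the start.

0.4735

Over the interval, μ = 1.3 × 5 = 6.5 (a 5-second window = 5 seconds).
The seventh arrival falls in the interval iff at least 7 events occur there: P(S_7 ≤ t) = P(N ≥ 7) = 1 − P(N ≤ 6) ≈ 0.4735.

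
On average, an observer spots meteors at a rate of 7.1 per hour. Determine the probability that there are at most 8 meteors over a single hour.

With mean μ = 7.1 per hour,
P(N ≤ 8) = Σ_{j=0}^{8} e^(−μ) μ^j/j! ≈ 0.7160.

0.7160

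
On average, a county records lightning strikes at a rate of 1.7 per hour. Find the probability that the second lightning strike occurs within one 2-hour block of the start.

Over the interval, μ = 1.7 × 2 = 3.4 (a 2-hour block = 2 hours).
The second arrival falls in the interval iff at least 2 events occur there: P(S_2 ≤ t) = P(N ≥ 2) = 1 − P(N ≤ 1) ≈ 0.8532.

0.8532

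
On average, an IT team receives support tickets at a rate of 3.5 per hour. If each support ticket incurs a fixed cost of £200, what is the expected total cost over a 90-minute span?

£1050

E[N] = 3.5 × 1.5 = 5.25 (a 90-minute span = 1.5 hours); E[cost] = 5.25 × £200 = £1050.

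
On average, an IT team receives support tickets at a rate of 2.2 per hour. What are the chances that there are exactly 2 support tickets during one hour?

With mean μ = 2.2 per hour,
P(N = 2) = e^(−μ) μ^2/2! = e^(−2.2) · 2.2^2/2 ≈ 0.2681.

0.2681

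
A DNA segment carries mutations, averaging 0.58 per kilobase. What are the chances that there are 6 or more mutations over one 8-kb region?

Over the interval, μ = 0.58 × 8 = 4.64 (an 8-kb region = 8 kilobases).
P(N ≥ 6) = 1 − P(N ≤ 5) = 1 − Σ_{j=0}^{5} e^(−μ) μ^j/j! ≈ 0.3212.

0.3212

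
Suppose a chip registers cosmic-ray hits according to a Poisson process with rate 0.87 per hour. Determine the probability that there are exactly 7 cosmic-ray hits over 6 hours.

Over the interval, μ = 0.87 × 6 = 5.22 (6 hours).
P(N = 7) = e^(−μ) μ^7/7! = e^(−5.22) · 5.22^7/5040 ≈ 0.1133.

0.1133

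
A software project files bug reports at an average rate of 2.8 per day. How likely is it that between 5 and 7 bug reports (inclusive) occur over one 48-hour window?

0.4548

Over the interval, μ = 2.8 × 2 = 5.6 (a 48-hour window = 2 days).
P(5 ≤ N ≤ 7) = Σ_{j=5}^{7} e^(−5.6) · 5.6^j/j! ≈ 0.4548.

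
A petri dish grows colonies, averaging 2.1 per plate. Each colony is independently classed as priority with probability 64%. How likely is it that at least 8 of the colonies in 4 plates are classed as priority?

Thinning: the colonies that are classed as priority themselves form a Poisson process with rate 0.64 × 2.1 = 1.344 per plate.
Over the interval, μ = 1.344 × 4 = 5.376 (4 plates).
P(N ≥ 8) = 1 − P(N ≤ 7) ≈ 0.1755.

0.1755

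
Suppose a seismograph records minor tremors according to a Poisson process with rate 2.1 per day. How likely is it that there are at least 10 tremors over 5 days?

0.6029

Over the interval, μ = 2.1 × 5 = 10.5 (5 days).
P(N ≥ 10) = 1 − P(N ≤ 9) = 1 − Σ_{j=0}^{9} e^(−μ) μ^j/j! ≈ 0.6029.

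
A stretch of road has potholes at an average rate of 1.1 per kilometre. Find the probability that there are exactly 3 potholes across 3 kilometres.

Over the interval, μ = 1.1 × 3 = 3.3 (3 kilometres).
P(N = 3) = e^(−μ) μ^3/3! = e^(−3.3) · 3.3^3/6 ≈ 0.2209.

0.2209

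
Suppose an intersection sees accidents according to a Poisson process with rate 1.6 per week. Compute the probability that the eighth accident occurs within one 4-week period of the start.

0.3127

Over the interval, μ = 1.6 × 4 = 6.4 (a 4-week period = 4 weeks).
The eighth arrival falls in the interval iff at least 8 events occur there: P(S_8 ≤ t) = P(N ≥ 8) = 1 − P(N ≤ 7) ≈ 0.3127.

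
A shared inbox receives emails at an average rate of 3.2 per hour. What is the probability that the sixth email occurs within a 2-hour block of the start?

0.6163

Over the interval, μ = 3.2 × 2 = 6.4 (a 2-hour block = 2 hours).
The sixth arrival falls in the interval iff at least 6 events occur there: P(S_6 ≤ t) = P(N ≥ 6) = 1 − P(N ≤ 5) ≈ 0.6163.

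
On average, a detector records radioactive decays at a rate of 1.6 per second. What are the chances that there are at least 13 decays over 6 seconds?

0.1721

Over the interval, μ = 1.6 × 6 = 9.6 (6 seconds).
P(N ≥ 13) = 1 − P(N ≤ 12) = 1 − Σ_{j=0}^{12} e^(−μ) μ^j/j! ≈ 0.1721.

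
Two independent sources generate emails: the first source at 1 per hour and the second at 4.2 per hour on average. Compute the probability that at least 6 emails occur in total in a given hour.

Independent Poisson processes superpose: combined rate λ = 1 + 4.2 = 5.2 per hour.
So μ = 5.2.
P(N ≥ 6) = 1 − P(N ≤ 5) ≈ 0.4191.

0.4191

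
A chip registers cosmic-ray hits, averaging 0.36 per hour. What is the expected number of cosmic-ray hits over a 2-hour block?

0.72

E[N] = λt = 0.36 × 2 = 0.72 (a 2-hour block = 2 hours).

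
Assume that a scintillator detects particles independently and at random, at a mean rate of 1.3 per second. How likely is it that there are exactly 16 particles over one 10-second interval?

Over the interval, μ = 1.3 × 10 = 13 (a 10-second interval = 10 seconds).
P(N = 16) = e^(−μ) μ^16/16! = e^(−13) · 13^16/20922789888000 ≈ 0.0719.

0.0719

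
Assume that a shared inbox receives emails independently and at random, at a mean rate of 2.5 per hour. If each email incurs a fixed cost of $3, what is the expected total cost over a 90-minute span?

E[N] = 2.5 × 1.5 = 3.75 (a 90-minute span = 1.5 hours); E[cost] = 3.75 × $3 = $11.25.

$11.25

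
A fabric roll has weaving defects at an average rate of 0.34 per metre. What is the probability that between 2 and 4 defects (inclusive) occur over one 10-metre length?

Over the interval, μ = 0.34 × 10 = 3.4 (a 10-metre length = 10 metres).
P(2 ≤ N ≤ 4) = Σ_{j=2}^{4} e^(−3.4) · 3.4^j/j! ≈ 0.5973.

0.5973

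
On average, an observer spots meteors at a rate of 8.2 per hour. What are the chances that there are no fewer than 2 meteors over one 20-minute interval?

0.7573

Over the interval, μ = 8.2 × 1/3 ≈ 2.73333 (a 20-minute interval = 1/3 hours).
P(N ≥ 2) = 1 − P(N ≤ 1) = 1 − Σ_{j=0}^{1} e^(−μ) μ^j/j! ≈ 0.7573.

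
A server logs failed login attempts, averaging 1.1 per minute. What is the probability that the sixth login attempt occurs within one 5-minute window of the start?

Over the interval, μ = 1.1 × 5 = 5.5 (a 5-minute window = 5 minutes).
The sixth arrival falls in the interval iff at least 6 events occur there: P(S_6 ≤ t) = P(N ≥ 6) = 1 − P(N ≤ 5) ≈ 0.4711.

0.4711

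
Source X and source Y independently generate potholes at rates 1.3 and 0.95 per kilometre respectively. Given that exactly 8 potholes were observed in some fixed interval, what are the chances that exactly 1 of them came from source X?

Given the total, each event is independently from source X with probability p = λ_X/(λ_X+λ_Y) = 1.3/2.25 ≈ 0.5778.
So K ~ Binomial(8, 1.3/2.25): P(K = 1) = C(8,1) · (1.3/2.25)^1 · (0.95/2.25)^7 ≈ 0.0111.

0.0111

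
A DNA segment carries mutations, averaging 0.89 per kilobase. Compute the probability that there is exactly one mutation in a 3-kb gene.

Over the interval, μ = 0.89 × 3 = 2.67 (a 3-kb gene = 3 kilobases).
P(N = 1) = e^(−μ) μ^1/1! = e^(−2.67) · 2.67^1/1 ≈ 0.1849.

0.1849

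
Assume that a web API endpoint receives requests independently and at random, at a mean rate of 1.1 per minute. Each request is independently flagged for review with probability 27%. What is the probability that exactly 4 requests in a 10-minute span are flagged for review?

0.1663

Thinning: the requests that are flagged for review themselves form a Poisson process with rate 0.27 × 1.1 = 0.297 per minute.
Over the interval, μ = 0.297 × 10 = 2.97 (a 10-minute span = 10 minutes).
P(N = 4) = e^(−2.97) · 2.97^4/4! ≈ 0.1663.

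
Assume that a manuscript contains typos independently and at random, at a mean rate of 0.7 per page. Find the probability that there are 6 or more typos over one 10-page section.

0.6993

Over the interval, μ = 0.7 × 10 = 7 (a 10-page section = 10 pages).
P(N ≥ 6) = 1 − P(N ≤ 5) = 1 − Σ_{j=0}^{5} e^(−μ) μ^j/j! ≈ 0.6993.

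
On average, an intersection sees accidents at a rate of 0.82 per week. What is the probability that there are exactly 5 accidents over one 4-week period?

0.1190

Over the interval, μ = 0.82 × 4 = 3.28 (a 4-week period = 4 weeks).
P(N = 5) = e^(−μ) μ^5/5! = e^(−3.28) · 3.28^5/120 ≈ 0.1190.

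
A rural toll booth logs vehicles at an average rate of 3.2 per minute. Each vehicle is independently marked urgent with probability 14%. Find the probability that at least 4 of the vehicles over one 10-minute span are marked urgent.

0.6543

Thinning: the vehicles that are marked urgent themselves form a Poisson process with rate 0.14 × 3.2 = 0.448 per minute.
Over the interval, μ = 0.448 × 10 = 4.48 (a 10-minute span = 10 minutes).
P(N ≥ 4) = 1 − P(N ≤ 3) ≈ 0.6543.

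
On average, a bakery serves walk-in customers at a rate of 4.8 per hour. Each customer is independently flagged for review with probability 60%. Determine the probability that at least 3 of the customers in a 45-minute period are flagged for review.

0.3665

Thinning: the customers that are flagged for review themselves form a Poisson process with rate 0.6 × 4.8 = 2.88 per hour.
Over the interval, μ = 2.88 × 0.75 = 2.16 (a 45-minute period = 0.75 hours).
P(N ≥ 3) = 1 − P(N ≤ 2) ≈ 0.3665.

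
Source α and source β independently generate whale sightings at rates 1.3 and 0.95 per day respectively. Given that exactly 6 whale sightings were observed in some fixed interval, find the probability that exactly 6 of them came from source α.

0.0372

Given the total, each event is independently from source α with probability p = λ_α/(λ_α+λ_β) = 1.3/2.25 ≈ 0.5778.
So K ~ Binomial(6, 1.3/2.25): P(K = 6) = C(6,6) · (1.3/2.25)^6 · (0.95/2.25)^0 ≈ 0.0372.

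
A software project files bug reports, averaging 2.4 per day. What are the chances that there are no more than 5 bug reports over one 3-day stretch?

Over the interval, μ = 2.4 × 3 = 7.2 (a 3-day stretch = 3 days).
P(N ≤ 5) = Σ_{j=0}^{5} e^(−μ) μ^j/j! ≈ 0.2759.

0.2759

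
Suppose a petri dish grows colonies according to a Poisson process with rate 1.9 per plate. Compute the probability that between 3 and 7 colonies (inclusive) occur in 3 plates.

Over the interval, μ = 1.9 × 3 = 5.7 (3 plates).
P(3 ≤ N ≤ 7) = Σ_{j=3}^{7} e^(−5.7) · 5.7^j/j! ≈ 0.7074.

0.7074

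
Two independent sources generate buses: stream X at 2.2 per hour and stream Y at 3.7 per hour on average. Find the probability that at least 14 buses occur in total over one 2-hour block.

0.2975

Independent Poisson processes superpose: combined rate λ = 2.2 + 3.7 = 5.9 per hour.
Over the interval, μ = 5.9 × 2 = 11.8 (a 2-hour block = 2 hours).
P(N ≥ 14) = 1 − P(N ≤ 13) ≈ 0.2975.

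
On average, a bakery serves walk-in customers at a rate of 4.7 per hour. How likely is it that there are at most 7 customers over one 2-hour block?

0.2792

Over the interval, μ = 4.7 × 2 = 9.4 (a 2-hour block = 2 hours).
P(N ≤ 7) = Σ_{j=0}^{7} e^(−μ) μ^j/j! ≈ 0.2792.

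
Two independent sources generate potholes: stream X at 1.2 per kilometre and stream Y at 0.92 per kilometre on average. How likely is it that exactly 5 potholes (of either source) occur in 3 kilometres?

0.1500

Independent Poisson processes superpose: combined rate λ = 1.2 + 0.92 = 2.12 per kilometre.
Over the interval, μ = 2.12 × 3 = 6.36 (3 kilometres).
P(N = 5) = e^(−6.36) · 6.36^5/5! ≈ 0.1500.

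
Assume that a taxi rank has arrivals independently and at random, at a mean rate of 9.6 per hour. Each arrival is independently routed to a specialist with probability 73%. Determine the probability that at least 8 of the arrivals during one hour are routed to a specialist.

Thinning: the arrivals that are routed to a specialist themselves form a Poisson process with rate 0.73 × 9.6 = 7.008 per hour.
So μ = 7.008.
P(N ≥ 8) = 1 − P(N ≤ 7) ≈ 0.4025.

0.4025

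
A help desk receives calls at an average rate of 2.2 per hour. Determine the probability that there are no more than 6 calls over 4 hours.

Over the interval, μ = 2.2 × 4 = 8.8 (4 hours).
P(N ≤ 6) = Σ_{j=0}^{6} e^(−μ) μ^j/j! ≈ 0.2256.

0.2256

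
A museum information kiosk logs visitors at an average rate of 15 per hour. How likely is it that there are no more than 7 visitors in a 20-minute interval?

0.8666

Over the interval, μ = 15 × 1/3 = 5 (a 20-minute interval = 1/3 hours).
P(N ≤ 7) = Σ_{j=0}^{7} e^(−μ) μ^j/j! ≈ 0.8666.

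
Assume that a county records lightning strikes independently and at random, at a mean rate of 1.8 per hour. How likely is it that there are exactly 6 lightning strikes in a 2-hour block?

Over the interval, μ = 1.8 × 2 = 3.6 (a 2-hour block = 2 hours).
P(N = 6) = e^(−μ) μ^6/6! = e^(−3.6) · 3.6^6/720 ≈ 0.0826.

0.0826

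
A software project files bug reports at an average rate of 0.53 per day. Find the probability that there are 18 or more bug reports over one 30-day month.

Over the interval, μ = 0.53 × 30 = 15.9 (a 30-day month = 30 days).
P(N ≥ 18) = 1 − P(N ≤ 17) = 1 − Σ_{j=0}^{17} e^(−μ) μ^j/j! ≈ 0.3313.

0.3313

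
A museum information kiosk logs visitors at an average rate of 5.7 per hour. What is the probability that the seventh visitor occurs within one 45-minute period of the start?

Over the interval, μ = 5.7 × 0.75 = 4.275 (a 45-minute period = 0.75 hours).
The seventh arrival falls in the interval iff at least 7 events occur there: P(S_7 ≤ t) = P(N ≥ 7) = 1 − P(N ≤ 6) ≈ 0.1412.

0.1412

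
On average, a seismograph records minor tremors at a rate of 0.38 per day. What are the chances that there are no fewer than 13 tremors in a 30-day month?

Over the interval, μ = 0.38 × 30 = 11.4 (a 30-day month = 30 days).
P(N ≥ 13) = 1 − P(N ≤ 12) = 1 − Σ_{j=0}^{12} e^(−μ) μ^j/j! ≈ 0.3558.

0.3558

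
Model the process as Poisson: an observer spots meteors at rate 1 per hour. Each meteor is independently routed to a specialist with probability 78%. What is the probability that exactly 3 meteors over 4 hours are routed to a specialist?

0.2235

Thinning: the meteors that are routed to a specialist themselves form a Poisson process with rate 0.78 × 1 = 0.78 per hour.
Over the interval, μ = 0.78 × 4 = 3.12 (4 hours).
P(N = 3) = e^(−3.12) · 3.12^3/3! ≈ 0.2235.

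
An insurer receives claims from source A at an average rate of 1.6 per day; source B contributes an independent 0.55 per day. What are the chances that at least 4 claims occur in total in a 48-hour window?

Independent Poisson processes superpose: combined rate λ = 1.6 + 0.55 = 2.15 per day.
Over the interval, μ = 2.15 × 2 = 4.3 (a 48-hour window = 2 days).
P(N ≥ 4) = 1 − P(N ≤ 3) ≈ 0.6228.

0.6228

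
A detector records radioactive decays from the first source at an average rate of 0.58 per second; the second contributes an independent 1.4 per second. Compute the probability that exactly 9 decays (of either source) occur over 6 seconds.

Independent Poisson processes superpose: combined rate λ = 0.58 + 1.4 = 1.98 per second.
Over the interval, μ = 1.98 × 6 = 11.88 (6 seconds).
P(N = 9) = e^(−11.88) · 11.88^9/9! ≈ 0.0900.

0.0900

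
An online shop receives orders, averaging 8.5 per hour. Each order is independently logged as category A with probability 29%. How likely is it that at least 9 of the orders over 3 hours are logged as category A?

Thinning: the orders that are logged as category A themselves form a Poisson process with rate 0.29 × 8.5 = 2.465 per hour.
Over the interval, μ = 2.465 × 3 = 7.395 (3 hours).
P(N ≥ 9) = 1 − P(N ≤ 8) ≈ 0.3237.

0.3237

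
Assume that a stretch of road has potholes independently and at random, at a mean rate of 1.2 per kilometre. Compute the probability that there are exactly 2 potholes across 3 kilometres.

Over the interval, μ = 1.2 × 3 = 3.6 (3 kilometres).
P(N = 2) = e^(−μ) μ^2/2! = e^(−3.6) · 3.6^2/2 ≈ 0.1771.

0.1771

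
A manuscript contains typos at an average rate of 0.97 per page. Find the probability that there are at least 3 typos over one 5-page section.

0.8621

Over the interval, μ = 0.97 × 5 = 4.85 (a 5-page section = 5 pages).
P(N ≥ 3) = 1 − P(N ≤ 2) = 1 − Σ_{j=0}^{2} e^(−μ) μ^j/j! ≈ 0.8621.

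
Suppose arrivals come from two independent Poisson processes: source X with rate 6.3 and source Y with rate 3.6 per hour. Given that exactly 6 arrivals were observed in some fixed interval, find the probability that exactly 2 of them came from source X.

Given the total, each event is independently from source X with probability p = λ_X/(λ_X+λ_Y) = 6.3/9.9 ≈ 0.6364.
So K ~ Binomial(6, 6.3/9.9): P(K = 2) = C(6,2) · (6.3/9.9)^2 · (3.6/9.9)^4 ≈ 0.1062.

0.1062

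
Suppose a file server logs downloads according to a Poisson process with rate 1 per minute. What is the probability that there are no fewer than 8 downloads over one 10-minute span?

0.7798

Over the interval, μ = 1 × 10 = 10 (a 10-minute span = 10 minutes).
P(N ≥ 8) = 1 − P(N ≤ 7) = 1 − Σ_{j=0}^{7} e^(−μ) μ^j/j! ≈ 0.7798.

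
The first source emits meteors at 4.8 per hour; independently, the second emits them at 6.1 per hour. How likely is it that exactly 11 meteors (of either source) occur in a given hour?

0.1193

Independent Poisson processes superpose: combined rate λ = 4.8 + 6.1 = 10.9 per hour.
So μ = 10.9.
P(N = 11) = e^(−10.9) · 10.9^11/11! ≈ 0.1193.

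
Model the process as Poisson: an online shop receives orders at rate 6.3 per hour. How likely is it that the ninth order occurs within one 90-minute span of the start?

0.6020

Over the interval, μ = 6.3 × 1.5 = 9.45 (a 90-minute span = 1.5 hours).
The ninth arrival falls in the interval iff at least 9 events occur there: P(S_9 ≤ t) = P(N ≥ 9) = 1 − P(N ≤ 8) ≈ 0.6020.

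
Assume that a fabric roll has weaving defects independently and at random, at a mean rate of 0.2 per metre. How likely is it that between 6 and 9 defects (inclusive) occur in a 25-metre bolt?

Over the interval, μ = 0.2 × 25 = 5 (a 25-metre bolt = 25 metres).
P(6 ≤ N ≤ 9) = Σ_{j=6}^{9} e^(−5) · 5^j/j! ≈ 0.3522.

0.3522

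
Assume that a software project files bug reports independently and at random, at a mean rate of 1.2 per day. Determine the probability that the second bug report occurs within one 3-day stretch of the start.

0.8743

Over the interval, μ = 1.2 × 3 = 3.6 (a 3-day stretch = 3 days).
The second arrival falls in the interval iff at least 2 events occur there: P(S_2 ≤ t) = P(N ≥ 2) = 1 − P(N ≤ 1) ≈ 0.8743.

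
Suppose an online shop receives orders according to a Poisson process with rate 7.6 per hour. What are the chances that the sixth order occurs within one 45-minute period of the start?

Over the interval, μ = 7.6 × 0.75 = 5.7 (a 45-minute period = 0.75 hours).
The sixth arrival falls in the interval iff at least 6 events occur there: P(S_6 ≤ t) = P(N ≥ 6) = 1 − P(N ≤ 5) ≈ 0.5050.

0.5050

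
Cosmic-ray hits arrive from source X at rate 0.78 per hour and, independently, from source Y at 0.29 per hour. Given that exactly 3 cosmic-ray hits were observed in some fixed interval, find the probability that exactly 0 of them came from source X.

0.0199

Given the total, each event is independently from source X with probability p = λ_X/(λ_X+λ_Y) = 0.78/1.07 ≈ 0.7290.
So K ~ Binomial(3, 0.78/1.07): P(K = 0) = C(3,0) · (0.78/1.07)^0 · (0.29/1.07)^3 ≈ 0.0199.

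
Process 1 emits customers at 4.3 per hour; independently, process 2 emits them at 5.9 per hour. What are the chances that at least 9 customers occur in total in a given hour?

0.6892

Independent Poisson processes superpose: combined rate λ = 4.3 + 5.9 = 10.2 per hour.
So μ = 10.2.
P(N ≥ 9) = 1 − P(N ≤ 8) ≈ 0.6892.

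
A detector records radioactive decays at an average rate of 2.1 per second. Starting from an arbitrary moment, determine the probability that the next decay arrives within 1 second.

0.8775

Inter-arrival times are exponential with rate λ = 2.1 per second.
P(T ≤ 1) = 1 − e^(−λt) = 1 − e^(−2.1 × 1) = 1 − e^(−2.1) ≈ 0.8775.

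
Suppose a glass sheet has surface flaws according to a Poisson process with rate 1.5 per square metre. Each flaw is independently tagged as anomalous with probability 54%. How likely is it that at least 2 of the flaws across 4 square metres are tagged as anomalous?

0.8339

Thinning: the flaws that are tagged as anomalous themselves form a Poisson process with rate 0.54 × 1.5 = 0.81 per square metre.
Over the interval, μ = 0.81 × 4 = 3.24 (4 square metres).
P(N ≥ 2) = 1 − P(N ≤ 1) ≈ 0.8339.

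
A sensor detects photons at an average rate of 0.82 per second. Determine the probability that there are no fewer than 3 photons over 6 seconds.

Over the interval, μ = 0.82 × 6 = 4.92 (6 seconds).
P(N ≥ 3) = 1 − P(N ≤ 2) = 1 − Σ_{j=0}^{2} e^(−μ) μ^j/j! ≈ 0.8684.

0.8684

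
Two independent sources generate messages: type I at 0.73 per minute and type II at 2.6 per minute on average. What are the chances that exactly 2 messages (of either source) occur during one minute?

Independent Poisson processes superpose: combined rate λ = 0.73 + 2.6 = 3.33 per minute.
So μ = 3.33.
P(N = 2) = e^(−3.33) · 3.33^2/2! ≈ 0.1985.

0.1985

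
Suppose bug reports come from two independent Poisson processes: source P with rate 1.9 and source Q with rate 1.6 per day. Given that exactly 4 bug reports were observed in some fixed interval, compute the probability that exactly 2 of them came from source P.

Given the total, each event is independently from source P with probability p = λ_P/(λ_P+λ_Q) = 1.9/3.5 ≈ 0.5429.
So K ~ Binomial(4, 1.9/3.5): P(K = 2) = C(4,2) · (1.9/3.5)^2 · (1.6/3.5)^2 ≈ 0.3695.

0.3695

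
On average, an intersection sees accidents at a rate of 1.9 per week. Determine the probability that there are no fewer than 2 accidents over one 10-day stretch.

0.7539

Over the interval, μ = 1.9 × 10/7 ≈ 2.71429 (a 10-day stretch = 10/7 weeks).
P(N ≥ 2) = 1 − P(N ≤ 1) = 1 − Σ_{j=0}^{1} e^(−μ) μ^j/j! ≈ 0.7539.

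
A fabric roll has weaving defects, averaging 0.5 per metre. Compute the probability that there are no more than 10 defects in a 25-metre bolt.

Over the interval, μ = 0.5 × 25 = 12.5 (a 25-metre bolt = 25 metres).
P(N ≤ 10) = Σ_{j=0}^{10} e^(−μ) μ^j/j! ≈ 0.2971.

0.2971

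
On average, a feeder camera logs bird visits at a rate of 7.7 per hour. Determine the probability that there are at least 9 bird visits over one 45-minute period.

Over the interval, μ = 7.7 × 0.75 = 5.775 (a 45-minute period = 0.75 hours).
P(N ≥ 9) = 1 − P(N ≤ 8) = 1 − Σ_{j=0}^{8} e^(−μ) μ^j/j! ≈ 0.1304.

0.1304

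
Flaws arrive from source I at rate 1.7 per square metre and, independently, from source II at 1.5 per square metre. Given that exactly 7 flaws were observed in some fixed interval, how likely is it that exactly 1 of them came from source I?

0.0394

Given the total, each event is independently from source I with probability p = λ_I/(λ_I+λ_II) = 1.7/3.2 ≈ 0.5312.
So K ~ Binomial(7, 1.7/3.2): P(K = 1) = C(7,1) · (1.7/3.2)^1 · (1.5/3.2)^6 ≈ 0.0394.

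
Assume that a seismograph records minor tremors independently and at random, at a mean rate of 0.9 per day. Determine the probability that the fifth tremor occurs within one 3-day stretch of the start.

0.1371

Over the interval, μ = 0.9 × 3 = 2.7 (a 3-day stretch = 3 days).
The fifth arrival falls in the interval iff at least 5 events occur there: P(S_5 ≤ t) = P(N ≥ 5) = 1 − P(N ≤ 4) ≈ 0.1371.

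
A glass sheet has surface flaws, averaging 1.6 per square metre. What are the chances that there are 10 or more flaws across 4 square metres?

0.1142

Over the interval, μ = 1.6 × 4 = 6.4 (4 square metres).
P(N ≥ 10) = 1 − P(N ≤ 9) = 1 − Σ_{j=0}^{9} e^(−μ) μ^j/j! ≈ 0.1142.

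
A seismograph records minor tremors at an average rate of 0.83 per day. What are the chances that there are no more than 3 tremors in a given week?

Over the interval, μ = 0.83 × 7 = 5.81 (a week = 7 days).
P(N ≤ 3) = Σ_{j=0}^{3} e^(−μ) μ^j/j! ≈ 0.1690.

0.1690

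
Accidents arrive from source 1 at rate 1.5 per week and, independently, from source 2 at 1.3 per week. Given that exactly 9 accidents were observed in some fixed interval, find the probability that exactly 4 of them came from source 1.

Given the total, each event is independently from source 1 with probability p = λ_1/(λ_1+λ_2) = 1.5/2.8 ≈ 0.5357.
So K ~ Binomial(9, 1.5/2.8): P(K = 4) = C(9,4) · (1.5/2.8)^4 · (1.3/2.8)^5 ≈ 0.2239.

0.2239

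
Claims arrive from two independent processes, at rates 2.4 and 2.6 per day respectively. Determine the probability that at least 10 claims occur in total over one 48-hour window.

Independent Poisson processes superpose: combined rate λ = 2.4 + 2.6 = 5 per day.
Over the interval, μ = 5 × 2 = 10 (a 48-hour window = 2 days).
P(N ≥ 10) = 1 − P(N ≤ 9) ≈ 0.5421.

0.5421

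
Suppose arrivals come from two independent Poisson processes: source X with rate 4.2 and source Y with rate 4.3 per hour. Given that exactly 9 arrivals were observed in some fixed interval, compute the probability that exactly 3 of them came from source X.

0.1699

Given the total, each event is independently from source X with probability p = λ_X/(λ_X+λ_Y) = 4.2/8.5 ≈ 0.4941.
So K ~ Binomial(9, 4.2/8.5): P(K = 3) = C(9,3) · (4.2/8.5)^3 · (4.3/8.5)^6 ≈ 0.1699.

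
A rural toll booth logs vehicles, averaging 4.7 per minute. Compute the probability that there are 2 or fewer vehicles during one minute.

0.1523

With mean μ = 4.7 per minute,
P(N ≤ 2) = Σ_{j=0}^{2} e^(−μ) μ^j/j! ≈ 0.1523.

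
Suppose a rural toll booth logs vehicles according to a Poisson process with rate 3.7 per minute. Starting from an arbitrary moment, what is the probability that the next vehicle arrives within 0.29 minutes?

0.6580

Inter-arrival times are exponential with rate λ = 3.7 per minute.
P(T ≤ 0.29) = 1 − e^(−λt) = 1 − e^(−3.7 × 0.29) = 1 − e^(−1.073) ≈ 0.6580.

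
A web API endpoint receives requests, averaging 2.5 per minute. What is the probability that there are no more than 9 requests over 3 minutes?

0.7764

Over the interval, μ = 2.5 × 3 = 7.5 (3 minutes).
P(N ≤ 9) = Σ_{j=0}^{9} e^(−μ) μ^j/j! ≈ 0.7764.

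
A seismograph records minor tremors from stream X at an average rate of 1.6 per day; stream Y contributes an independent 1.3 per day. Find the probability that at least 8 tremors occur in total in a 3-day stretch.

Independent Poisson processes superpose: combined rate λ = 1.6 + 1.3 = 2.9 per day.
Over the interval, μ = 2.9 × 3 = 8.7 (a 3-day stretch = 3 days).
P(N ≥ 8) = 1 − P(N ≤ 7) ≈ 0.6398.

0.6398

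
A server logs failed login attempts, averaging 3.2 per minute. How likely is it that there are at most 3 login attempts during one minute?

0.6025

With mean μ = 3.2 per minute,
P(N ≤ 3) = Σ_{j=0}^{3} e^(−μ) μ^j/j! ≈ 0.6025.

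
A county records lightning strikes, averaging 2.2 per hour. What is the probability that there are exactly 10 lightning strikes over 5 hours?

Over the interval, μ = 2.2 × 5 = 11 (5 hours).
P(N = 10) = e^(−μ) μ^10/10! = e^(−11) · 11^10/3628800 ≈ 0.1194.

0.1194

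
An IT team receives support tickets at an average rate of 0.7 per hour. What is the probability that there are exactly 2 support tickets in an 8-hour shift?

0.0580

Over the interval, μ = 0.7 × 8 = 5.6 (an 8-hour shift = 8 hours).
P(N = 2) = e^(−μ) μ^2/2! = e^(−5.6) · 5.6^2/2 ≈ 0.0580.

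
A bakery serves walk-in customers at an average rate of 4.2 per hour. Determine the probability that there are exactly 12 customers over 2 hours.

0.0579

Over the interval, μ = 4.2 × 2 = 8.4 (2 hours).
P(N = 12) = e^(−μ) μ^12/12! = e^(−8.4) · 8.4^12/479001600 ≈ 0.0579.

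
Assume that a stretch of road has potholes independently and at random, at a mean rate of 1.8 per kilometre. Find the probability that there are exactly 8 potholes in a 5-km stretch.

Over the interval, μ = 1.8 × 5 = 9 (a 5-km stretch = 5 kilometres).
P(N = 8) = e^(−μ) μ^8/8! = e^(−9) · 9^8/40320 ≈ 0.1318.

0.1318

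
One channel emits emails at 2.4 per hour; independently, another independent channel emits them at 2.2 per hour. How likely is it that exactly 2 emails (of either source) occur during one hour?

0.1063

Independent Poisson processes superpose: combined rate λ = 2.4 + 2.2 = 4.6 per hour.
So μ = 4.6.
P(N = 2) = e^(−4.6) · 4.6^2/2! ≈ 0.1063.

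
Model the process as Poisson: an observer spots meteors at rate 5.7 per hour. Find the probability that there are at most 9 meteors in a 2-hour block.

0.2987

Over the interval, μ = 5.7 × 2 = 11.4 (a 2-hour block = 2 hours).
P(N ≤ 9) = Σ_{j=0}^{9} e^(−μ) μ^j/j! ≈ 0.2987.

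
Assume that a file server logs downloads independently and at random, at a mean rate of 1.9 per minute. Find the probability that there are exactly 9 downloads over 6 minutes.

0.1003

Over the interval, μ = 1.9 × 6 = 11.4 (6 minutes).
P(N = 9) = e^(−μ) μ^9/9! = e^(−11.4) · 11.4^9/362880 ≈ 0.1003.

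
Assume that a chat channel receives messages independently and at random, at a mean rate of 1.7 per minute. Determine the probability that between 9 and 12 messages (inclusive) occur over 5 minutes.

0.3860

Over the interval, μ = 1.7 × 5 = 8.5 (5 minutes).
P(9 ≤ N ≤ 12) = Σ_{j=9}^{12} e^(−8.5) · 8.5^j/j! ≈ 0.3860.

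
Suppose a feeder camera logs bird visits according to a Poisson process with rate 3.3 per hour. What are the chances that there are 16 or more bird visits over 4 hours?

Over the interval, μ = 3.3 × 4 = 13.2 (4 hours).
P(N ≥ 16) = 1 − P(N ≤ 15) = 1 − Σ_{j=0}^{15} e^(−μ) μ^j/j! ≈ 0.2544.

0.2544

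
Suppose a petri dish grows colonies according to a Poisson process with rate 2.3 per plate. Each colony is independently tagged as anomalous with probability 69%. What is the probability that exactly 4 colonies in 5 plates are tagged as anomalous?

0.0591

Thinning: the colonies that are tagged as anomalous themselves form a Poisson process with rate 0.69 × 2.3 = 1.587 per plate.
Over the interval, μ = 1.587 × 5 = 7.935 (5 plates).
P(N = 4) = e^(−7.935) · 7.935^4/4! ≈ 0.0591.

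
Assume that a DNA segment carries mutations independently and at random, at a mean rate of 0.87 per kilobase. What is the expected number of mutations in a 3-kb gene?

2.61

E[N] = λt = 0.87 × 3 = 2.61 (a 3-kb gene = 3 kilobases).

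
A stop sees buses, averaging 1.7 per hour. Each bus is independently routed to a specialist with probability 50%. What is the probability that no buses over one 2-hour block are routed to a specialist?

Thinning: the buses that are routed to a specialist themselves form a Poisson process with rate 0.5 × 1.7 = 0.85 per hour.
Over the interval, μ = 0.85 × 2 = 1.7 (a 2-hour block = 2 hours).
P(N = 0) = e^(−1.7) · 1.7^0/0! ≈ 0.1827.

0.1827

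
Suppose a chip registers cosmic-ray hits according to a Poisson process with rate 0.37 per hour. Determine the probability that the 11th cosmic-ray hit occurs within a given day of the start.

Over the interval, μ = 0.37 × 24 = 8.88 (a day = 24 hours).
The 11th arrival falls in the interval iff at least 11 events occur there: P(S_11 ≤ t) = P(N ≥ 11) = 1 − P(N ≤ 10) ≈ 0.2799.

0.2799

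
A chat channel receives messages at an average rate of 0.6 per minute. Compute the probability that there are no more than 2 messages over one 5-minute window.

Over the interval, μ = 0.6 × 5 = 3 (a 5-minute window = 5 minutes).
P(N ≤ 2) = Σ_{j=0}^{2} e^(−μ) μ^j/j! ≈ 0.4232.

0.4232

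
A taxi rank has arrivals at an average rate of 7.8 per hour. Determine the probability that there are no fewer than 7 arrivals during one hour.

With mean μ = 7.8 per hour,
P(N ≥ 7) = 1 − P(N ≤ 6) = 1 − Σ_{j=0}^{6} e^(−μ) μ^j/j! ≈ 0.6616.

0.6616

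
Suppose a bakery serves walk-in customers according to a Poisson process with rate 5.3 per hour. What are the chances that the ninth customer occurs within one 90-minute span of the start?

Over the interval, μ = 5.3 × 1.5 = 7.95 (a 90-minute span = 1.5 hours).
The ninth arrival falls in the interval iff at least 9 events occur there: P(S_9 ≤ t) = P(N ≥ 9) = 1 − P(N ≤ 8) ≈ 0.4005.

0.4005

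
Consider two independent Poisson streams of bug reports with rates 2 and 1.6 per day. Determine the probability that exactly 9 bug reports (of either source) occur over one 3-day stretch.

0.1124

Independent Poisson processes superpose: combined rate λ = 2 + 1.6 = 3.6 per day.
Over the interval, μ = 3.6 × 3 = 10.8 (a 3-day stretch = 3 days).
P(N = 9) = e^(−10.8) · 10.8^9/9! ≈ 0.1124.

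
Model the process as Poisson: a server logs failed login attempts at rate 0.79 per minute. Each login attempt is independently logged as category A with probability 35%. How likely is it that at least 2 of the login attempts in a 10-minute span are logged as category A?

0.7629

Thinning: the login attempts that are logged as category A themselves form a Poisson process with rate 0.35 × 0.79 = 0.2765 per minute.
Over the interval, μ = 0.2765 × 10 = 2.765 (a 10-minute span = 10 minutes).
P(N ≥ 2) = 1 − P(N ≤ 1) ≈ 0.7629.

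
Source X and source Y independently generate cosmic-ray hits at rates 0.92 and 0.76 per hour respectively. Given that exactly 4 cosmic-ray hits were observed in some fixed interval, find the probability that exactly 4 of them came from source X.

0.0899

Given the total, each event is independently from source X with probability p = λ_X/(λ_X+λ_Y) = 0.92/1.68 ≈ 0.5476.
So K ~ Binomial(4, 0.92/1.68): P(K = 4) = C(4,4) · (0.92/1.68)^4 · (0.76/1.68)^0 ≈ 0.0899.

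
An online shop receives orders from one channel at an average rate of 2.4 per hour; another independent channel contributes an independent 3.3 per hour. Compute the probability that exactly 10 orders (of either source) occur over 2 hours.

0.1144

Independent Poisson processes superpose: combined rate λ = 2.4 + 3.3 = 5.7 per hour.
Over the interval, μ = 5.7 × 2 = 11.4 (2 hours).
P(N = 10) = e^(−11.4) · 11.4^10/10! ≈ 0.1144.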